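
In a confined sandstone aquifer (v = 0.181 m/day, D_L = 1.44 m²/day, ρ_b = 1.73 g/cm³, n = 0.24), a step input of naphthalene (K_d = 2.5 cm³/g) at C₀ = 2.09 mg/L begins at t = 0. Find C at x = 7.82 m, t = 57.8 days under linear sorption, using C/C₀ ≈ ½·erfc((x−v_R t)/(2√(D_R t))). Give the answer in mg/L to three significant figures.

0.0146 mg/L

Retardation factor R = 1 + ρ_b·K_d/n = 1 + 1.73 × 2.5/0.24 = 19.02.
Sorption retards both mechanisms: v_R = v/R = 0.009516 m/day, D_R = D/R = 0.07571 m²/day.
v_R·t = 0.009516 × 57.8 = 0.5500248 m; 2√(D_R t) = 4.184 m; argument = (7.82 − 0.5500248)/4.184 = 1.738.
C = C₀ × ½·erfc(1.738) = 2.09 × 0.006988 = 0.0146 mg/L.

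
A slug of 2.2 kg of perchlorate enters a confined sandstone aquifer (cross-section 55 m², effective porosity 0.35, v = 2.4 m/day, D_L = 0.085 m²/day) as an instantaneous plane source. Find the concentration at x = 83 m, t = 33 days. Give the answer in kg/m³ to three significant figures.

For an instantaneous plane source, C(x,t) = M/(n_e·A·√(4πDt)) · exp(−(x−vt)²/(4Dt)), with n_e·A the pore (flow) area.
Plume center vt = 2.4 × 33 = 79.2 m, so the well at 83 m is 3.8 m downgradient of the peak.
√(4πDt) = 5.937 m, giving peak height M/(n_e·A·√(4πDt)) = 2.2/(0.35 × 55 × 5.937) = 0.01925 kg/m³.
(x−vt)²/(4Dt) = (3.8)²/(4 × 0.085 × 33) = 1.287; exp(−1.287) = 0.2761.
C = 0.01925 × 0.2761 = 0.00531 kg/m³.

0.00531 kg/m³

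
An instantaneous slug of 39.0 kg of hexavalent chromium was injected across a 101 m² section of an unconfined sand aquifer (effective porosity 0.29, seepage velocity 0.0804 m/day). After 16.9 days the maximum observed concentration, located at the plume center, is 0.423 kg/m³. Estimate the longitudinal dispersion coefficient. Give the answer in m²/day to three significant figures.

0.0467 m²/day

At the plume center C_max = M/(n_e·A·√(4πDt)), so D = M²/(4πt·(n_e·A·C_max)²).
n_e·A·C_max = 0.29 × 101 × 0.423 = 12.39 kg/m.
D = 39.0²/(4π × 16.9 × 12.39²) = 0.0467 m²/day.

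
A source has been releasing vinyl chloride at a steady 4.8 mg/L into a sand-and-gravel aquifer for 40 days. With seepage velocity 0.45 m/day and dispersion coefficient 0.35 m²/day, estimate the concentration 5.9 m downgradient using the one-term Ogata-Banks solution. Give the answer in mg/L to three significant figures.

For a continuous step input, C/C₀ ≈ ½·erfc((x−vt)/(2√(Dt))).
vt = 0.45 × 40 = 18 m and 2√(Dt) = 2√(0.35 × 40) = 7.483 m.
Argument (x−vt)/(2√(Dt)) = (5.9 − 18)/7.483 = -1.617; ½·erfc(-1.617) = 0.9889.
C = 4.8 × 0.9889 = 4.75 mg/L.

4.75 mg/L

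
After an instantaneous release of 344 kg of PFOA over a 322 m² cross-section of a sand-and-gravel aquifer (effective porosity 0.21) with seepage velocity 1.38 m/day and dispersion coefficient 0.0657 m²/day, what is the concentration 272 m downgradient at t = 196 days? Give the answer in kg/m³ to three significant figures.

0.382 kg/m³

For an instantaneous plane source, C(x,t) = M/(n_e·A·√(4πDt)) · exp(−(x−vt)²/(4Dt)), with n_e·A the pore (flow) area.
Plume center vt = 1.38 × 196 = 270.48 m, so the well at 272 m is 1.52 m downgradient of the peak.
√(4πDt) = 12.72 m, giving peak height M/(n_e·A·√(4πDt)) = 344/(0.21 × 322 × 12.72) = 0.3999 kg/m³.
(x−vt)²/(4Dt) = (1.52)²/(4 × 0.0657 × 196) = 0.04485; exp(−0.04485) = 0.9561.
C = 0.3999 × 0.9561 = 0.382 kg/m³.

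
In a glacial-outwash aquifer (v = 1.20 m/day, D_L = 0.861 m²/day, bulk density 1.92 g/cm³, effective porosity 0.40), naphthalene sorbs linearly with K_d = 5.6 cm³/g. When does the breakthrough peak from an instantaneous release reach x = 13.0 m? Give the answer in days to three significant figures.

Retardation factor R = 1 + ρ_b·K_d/n = 1 + 1.92 × 5.6/0.40 = 27.88.
Sorption retards both mechanisms: v_R = v/R = 0.04304 m/day, D_R = D/R = 0.03088 m²/day.
Peak time from v_R²t² + 2D_R t − x² = 0: t = (√(D_R² + v_R²x²) − D_R)/v_R².
√(D_R² + v_R²x²) = √(0.03088² + 0.04304² × 13.0²) = 0.5604; v_R² = 0.001852.
t = (0.5604 − 0.03088)/0.001852 = 286 days.

286 days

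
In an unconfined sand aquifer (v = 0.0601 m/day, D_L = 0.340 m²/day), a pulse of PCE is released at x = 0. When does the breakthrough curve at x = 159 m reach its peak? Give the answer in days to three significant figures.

2550 days

For the 1D instantaneous-source solution, setting ∂C/∂t = 0 at fixed x gives v²t² + 2Dt − x² = 0, so t = (√(D² + v²x²) − D)/v².
√(D² + v²x²) = √(0.340² + 0.0601² × 159²) = 9.562; v² = 0.00361201.
t = (9.562 − 0.340)/0.00361201 = 2550 days (vs. the pure-advection estimate x/v = 2650 d).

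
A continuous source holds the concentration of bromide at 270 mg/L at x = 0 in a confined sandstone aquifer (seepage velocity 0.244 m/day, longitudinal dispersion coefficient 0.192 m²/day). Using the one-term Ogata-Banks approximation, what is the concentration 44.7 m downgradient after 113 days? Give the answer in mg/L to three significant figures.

For a continuous step input, C/C₀ ≈ ½·erfc((x−vt)/(2√(Dt))).
vt = 0.244 × 113 = 27.572 m and 2√(Dt) = 2√(0.192 × 113) = 9.316 m.
Argument (x−vt)/(2√(Dt)) = (44.7 − 27.572)/9.316 = 1.839; ½·erfc(1.839) = 0.004651.
C = 270 × 0.004651 = 1.26 mg/L.

1.26 mg/L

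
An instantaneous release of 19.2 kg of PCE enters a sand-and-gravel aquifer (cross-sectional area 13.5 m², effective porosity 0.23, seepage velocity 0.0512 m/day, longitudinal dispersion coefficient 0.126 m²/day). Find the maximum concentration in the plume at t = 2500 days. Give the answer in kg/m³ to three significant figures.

0.0983 kg/m³

The peak of an instantaneous 1D plume sits at x = vt; there the Gaussian factor is 1 and C_max = M/(n_e·A·√(4πDt)), where n_e·A is the pore area the mass is dissolved in.
√(4πDt) = √(4π × 0.126 × 2500) = 62.92 m, so C_max = 19.2/(0.23 × 13.5 × 62.92) = 0.0983 kg/m³.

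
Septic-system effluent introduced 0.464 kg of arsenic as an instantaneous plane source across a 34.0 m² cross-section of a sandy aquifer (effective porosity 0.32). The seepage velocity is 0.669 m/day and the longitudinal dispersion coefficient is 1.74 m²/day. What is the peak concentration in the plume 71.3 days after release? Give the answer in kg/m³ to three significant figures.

0.00108 kg/m³

The peak of an instantaneous 1D plume sits at x = vt; there the Gaussian factor is 1 and C_max = M/(n_e·A·√(4πDt)), where n_e·A is the pore area the mass is dissolved in.
√(4πDt) = √(4π × 1.74 × 71.3) = 39.48 m, so C_max = 0.464/(0.32 × 34.0 × 39.48) = 0.00108 kg/m³.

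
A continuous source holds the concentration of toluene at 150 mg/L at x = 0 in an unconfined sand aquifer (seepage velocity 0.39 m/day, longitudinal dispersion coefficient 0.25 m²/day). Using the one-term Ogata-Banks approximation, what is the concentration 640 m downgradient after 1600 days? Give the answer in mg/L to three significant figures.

42.9 mg/L

For a continuous step input, C/C₀ ≈ ½·erfc((x−vt)/(2√(Dt))).
vt = 0.39 × 1600 = 624 m and 2√(Dt) = 2√(0.25 × 1600) = 40.00 m.
Argument (x−vt)/(2√(Dt)) = (640 − 624)/40.00 = 0.4000; ½·erfc(0.4000) = 0.2858.
C = 150 × 0.2858 = 42.9 mg/L.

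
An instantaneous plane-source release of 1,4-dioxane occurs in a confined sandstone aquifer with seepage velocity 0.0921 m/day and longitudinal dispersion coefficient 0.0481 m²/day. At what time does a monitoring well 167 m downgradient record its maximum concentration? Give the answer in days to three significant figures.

For the 1D instantaneous-source solution, setting ∂C/∂t = 0 at fixed x gives v²t² + 2Dt − x² = 0, so t = (√(D² + v²x²) − D)/v².
√(D² + v²x²) = √(0.0481² + 0.0921² × 167²) = 15.38; v² = 0.00848241.
t = (15.38 − 0.0481)/0.00848241 = 1810 days (vs. the pure-advection estimate x/v = 1810 d).

1810 days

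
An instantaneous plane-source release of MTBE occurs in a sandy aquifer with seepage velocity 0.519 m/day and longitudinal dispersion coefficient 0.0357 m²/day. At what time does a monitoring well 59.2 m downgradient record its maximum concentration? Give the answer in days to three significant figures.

114 days

For the 1D instantaneous-source solution, setting ∂C/∂t = 0 at fixed x gives v²t² + 2Dt − x² = 0, so t = (√(D² + v²x²) − D)/v².
√(D² + v²x²) = √(0.0357² + 0.519² × 59.2²) = 30.72; v² = 0.269361.
t = (30.72 − 0.0357)/0.269361 = 114 days (vs. the pure-advection estimate x/v = 114 d).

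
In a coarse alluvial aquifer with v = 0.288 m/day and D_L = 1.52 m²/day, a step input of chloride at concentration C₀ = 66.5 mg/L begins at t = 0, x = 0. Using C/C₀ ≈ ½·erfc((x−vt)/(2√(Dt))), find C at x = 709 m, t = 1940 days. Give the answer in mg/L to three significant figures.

For a continuous step input, C/C₀ ≈ ½·erfc((x−vt)/(2√(Dt))).
vt = 0.288 × 1940 = 558.72 m and 2√(Dt) = 2√(1.52 × 1940) = 108.6 m.
Argument (x−vt)/(2√(Dt)) = (709 − 558.72)/108.6 = 1.384; ½·erfc(1.384) = 0.02516.
C = 66.5 × 0.02516 = 1.67 mg/L.

1.67 mg/L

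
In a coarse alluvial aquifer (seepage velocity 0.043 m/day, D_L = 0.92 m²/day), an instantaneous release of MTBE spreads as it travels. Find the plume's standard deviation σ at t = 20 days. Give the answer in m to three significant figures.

6.07 m

Dispersive spreading gives a Gaussian with σ² = 2Dt; advection only shifts the center.
σ = √(2 × 0.92 × 20) = 6.07 m.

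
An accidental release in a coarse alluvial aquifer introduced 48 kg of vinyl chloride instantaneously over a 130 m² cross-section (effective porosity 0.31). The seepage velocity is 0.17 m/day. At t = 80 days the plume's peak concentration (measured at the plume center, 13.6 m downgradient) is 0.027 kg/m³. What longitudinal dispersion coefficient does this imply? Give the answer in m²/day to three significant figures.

1.94 m²/day

At the plume center C_max = M/(n_e·A·√(4πDt)), so D = M²/(4πt·(n_e·A·C_max)²).
n_e·A·C_max = 0.31 × 130 × 0.027 = 1.088 kg/m.
D = 48²/(4π × 80 × 1.088²) = 1.94 m²/day.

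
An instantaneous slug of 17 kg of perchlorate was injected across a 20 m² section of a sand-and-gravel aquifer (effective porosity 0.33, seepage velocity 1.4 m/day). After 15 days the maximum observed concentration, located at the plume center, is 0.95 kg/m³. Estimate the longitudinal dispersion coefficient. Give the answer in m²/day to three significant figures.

At the plume center C_max = M/(n_e·A·√(4πDt)), so D = M²/(4πt·(n_e·A·C_max)²).
n_e·A·C_max = 0.33 × 20 × 0.95 = 6.270 kg/m.
D = 17²/(4π × 15 × 6.270²) = 0.0390 m²/day.

0.0390 m²/day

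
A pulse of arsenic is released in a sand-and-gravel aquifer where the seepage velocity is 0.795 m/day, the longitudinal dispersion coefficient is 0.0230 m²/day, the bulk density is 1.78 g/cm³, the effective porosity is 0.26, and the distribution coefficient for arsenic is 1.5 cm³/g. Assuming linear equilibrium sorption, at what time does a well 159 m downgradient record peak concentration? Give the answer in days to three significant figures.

2250 days

Retardation factor R = 1 + ρ_b·K_d/n = 1 + 1.78 × 1.5/0.26 = 11.27.
Sorption retards both mechanisms: v_R = v/R = 0.07054 m/day, D_R = D/R = 0.002041 m²/day.
Peak time from v_R²t² + 2D_R t − x² = 0: t = (√(D_R² + v_R²x²) − D_R)/v_R².
√(D_R² + v_R²x²) = √(0.002041² + 0.07054² × 159²) = 11.22; v_R² = 0.004976.
t = (11.22 − 0.002041)/0.004976 = 2250 days.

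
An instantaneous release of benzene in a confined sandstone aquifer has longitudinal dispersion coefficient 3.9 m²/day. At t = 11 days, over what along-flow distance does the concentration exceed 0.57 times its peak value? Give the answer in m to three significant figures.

The plume is Gaussian with σ = √(2Dt) = √(2 × 3.9 × 11) = 9.263 m.
C/C_peak = exp(−Δx²/(2σ²)) = 0.57 ⇒ Δx = σ·√(−2 ln 0.57) = 9.263 × 1.060 = 9.819 m.
Width = 2Δx = 19.6 m.

19.6 m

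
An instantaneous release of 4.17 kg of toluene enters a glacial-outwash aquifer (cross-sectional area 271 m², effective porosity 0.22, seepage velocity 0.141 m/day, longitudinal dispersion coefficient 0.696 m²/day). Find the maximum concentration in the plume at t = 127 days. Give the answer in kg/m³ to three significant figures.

0.00210 kg/m³

The peak of an instantaneous 1D plume sits at x = vt; there the Gaussian factor is 1 and C_max = M/(n_e·A·√(4πDt)), where n_e·A is the pore area the mass is dissolved in.
√(4πDt) = √(4π × 0.696 × 127) = 33.33 m, so C_max = 4.17/(0.22 × 271 × 33.33) = 0.00210 kg/m³.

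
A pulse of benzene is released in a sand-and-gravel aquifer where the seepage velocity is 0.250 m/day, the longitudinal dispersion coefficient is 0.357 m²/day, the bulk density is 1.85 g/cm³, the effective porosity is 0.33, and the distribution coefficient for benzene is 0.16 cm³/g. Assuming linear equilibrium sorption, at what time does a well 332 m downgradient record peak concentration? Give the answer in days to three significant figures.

Retardation factor R = 1 + ρ_b·K_d/n = 1 + 1.85 × 0.16/0.33 = 1.897.
Sorption retards both mechanisms: v_R = v/R = 0.1318 m/day, D_R = D/R = 0.1882 m²/day.
Peak time from v_R²t² + 2D_R t − x² = 0: t = (√(D_R² + v_R²x²) − D_R)/v_R².
√(D_R² + v_R²x²) = √(0.1882² + 0.1318² × 332²) = 43.76; v_R² = 0.01737.
t = (43.76 − 0.1882)/0.01737 = 2510 days.

2510 days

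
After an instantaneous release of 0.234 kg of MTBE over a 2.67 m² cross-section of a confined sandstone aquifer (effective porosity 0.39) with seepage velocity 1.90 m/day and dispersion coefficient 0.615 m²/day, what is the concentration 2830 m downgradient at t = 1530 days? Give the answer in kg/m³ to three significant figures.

For an instantaneous plane source, C(x,t) = M/(n_e·A·√(4πDt)) · exp(−(x−vt)²/(4Dt)), with n_e·A the pore (flow) area.
Plume center vt = 1.90 × 1530 = 2907 m, so the well at 2830 m is 77 m upgradient of the peak.
√(4πDt) = 108.7 m, giving peak height M/(n_e·A·√(4πDt)) = 0.234/(0.39 × 2.67 × 108.7) = 0.002067 kg/m³.
(x−vt)²/(4Dt) = (-77)²/(4 × 0.615 × 1530) = 1.575; exp(−1.575) = 0.2070.
C = 0.002067 × 0.2070 = 0.000428 kg/m³.

0.000428 kg/m³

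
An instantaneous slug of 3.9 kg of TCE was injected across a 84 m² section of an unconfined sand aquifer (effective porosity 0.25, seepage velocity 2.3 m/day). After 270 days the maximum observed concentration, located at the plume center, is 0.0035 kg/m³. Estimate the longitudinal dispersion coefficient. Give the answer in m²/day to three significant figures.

At the plume center C_max = M/(n_e·A·√(4πDt)), so D = M²/(4πt·(n_e·A·C_max)²).
n_e·A·C_max = 0.25 × 84 × 0.0035 = 0.07350 kg/m.
D = 3.9²/(4π × 270 × 0.07350²) = 0.830 m²/day.

0.830 m²/day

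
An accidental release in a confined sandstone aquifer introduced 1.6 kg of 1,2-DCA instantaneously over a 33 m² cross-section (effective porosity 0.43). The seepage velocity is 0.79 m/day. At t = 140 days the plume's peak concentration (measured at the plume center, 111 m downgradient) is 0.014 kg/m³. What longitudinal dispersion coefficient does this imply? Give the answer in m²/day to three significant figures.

0.0369 m²/day

At the plume center C_max = M/(n_e·A·√(4πDt)), so D = M²/(4πt·(n_e·A·C_max)²).
n_e·A·C_max = 0.43 × 33 × 0.014 = 0.1987 kg/m.
D = 1.6²/(4π × 140 × 0.1987²) = 0.0369 m²/day.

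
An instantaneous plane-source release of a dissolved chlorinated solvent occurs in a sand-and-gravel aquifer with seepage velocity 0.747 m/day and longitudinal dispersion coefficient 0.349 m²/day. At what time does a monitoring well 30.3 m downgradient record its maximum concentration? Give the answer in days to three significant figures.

For the 1D instantaneous-source solution, setting ∂C/∂t = 0 at fixed x gives v²t² + 2Dt − x² = 0, so t = (√(D² + v²x²) − D)/v².
√(D² + v²x²) = √(0.349² + 0.747² × 30.3²) = 22.64; v² = 0.558009.
t = (22.64 − 0.349)/0.558009 = 39.9 days (vs. the pure-advection estimate x/v = 40.6 d).

39.9 days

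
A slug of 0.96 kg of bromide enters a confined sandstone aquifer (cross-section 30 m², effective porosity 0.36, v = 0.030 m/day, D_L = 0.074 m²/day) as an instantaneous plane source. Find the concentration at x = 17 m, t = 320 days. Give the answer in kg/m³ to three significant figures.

For an instantaneous plane source, C(x,t) = M/(n_e·A·√(4πDt)) · exp(−(x−vt)²/(4Dt)), with n_e·A the pore (flow) area.
Plume center vt = 0.030 × 320 = 9.6 m, so the well at 17 m is 7.4 m downgradient of the peak.
√(4πDt) = 17.25 m, giving peak height M/(n_e·A·√(4πDt)) = 0.96/(0.36 × 30 × 17.25) = 0.005153 kg/m³.
(x−vt)²/(4Dt) = (7.4)²/(4 × 0.074 × 320) = 0.5781; exp(−0.5781) = 0.5610.
C = 0.005153 × 0.5610 = 0.00289 kg/m³.

0.00289 kg/m³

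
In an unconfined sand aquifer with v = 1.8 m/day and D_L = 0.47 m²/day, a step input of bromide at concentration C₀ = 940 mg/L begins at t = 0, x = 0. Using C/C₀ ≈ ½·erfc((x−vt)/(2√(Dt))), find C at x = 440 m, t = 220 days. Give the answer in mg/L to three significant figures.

For a continuous step input, C/C₀ ≈ ½·erfc((x−vt)/(2√(Dt))).
vt = 1.8 × 220 = 396 m and 2√(Dt) = 2√(0.47 × 220) = 20.34 m.
Argument (x−vt)/(2√(Dt)) = (440 − 396)/20.34 = 2.163; ½·erfc(2.163) = 0.001111.
C = 940 × 0.001111 = 1.04 mg/L.

1.04 mg/L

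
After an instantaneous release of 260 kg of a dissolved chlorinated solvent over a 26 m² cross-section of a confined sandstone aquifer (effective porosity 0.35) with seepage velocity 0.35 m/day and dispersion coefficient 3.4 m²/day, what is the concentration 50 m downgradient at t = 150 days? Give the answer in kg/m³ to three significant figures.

0.356 kg/m³

For an instantaneous plane source, C(x,t) = M/(n_e·A·√(4πDt)) · exp(−(x−vt)²/(4Dt)), with n_e·A the pore (flow) area.
Plume center vt = 0.35 × 150 = 52.5 m, so the well at 50 m is 2.5 m upgradient of the peak.
√(4πDt) = 80.06 m, giving peak height M/(n_e·A·√(4πDt)) = 260/(0.35 × 26 × 80.06) = 0.3569 kg/m³.
(x−vt)²/(4Dt) = (-2.5)²/(4 × 3.4 × 150) = 0.003064; exp(−0.003064) = 0.9969.
C = 0.3569 × 0.9969 = 0.356 kg/m³.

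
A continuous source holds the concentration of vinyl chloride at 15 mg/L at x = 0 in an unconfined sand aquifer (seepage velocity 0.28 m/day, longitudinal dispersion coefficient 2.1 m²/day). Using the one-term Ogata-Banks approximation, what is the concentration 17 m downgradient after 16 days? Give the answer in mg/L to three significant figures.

For a continuous step input, C/C₀ ≈ ½·erfc((x−vt)/(2√(Dt))).
vt = 0.28 × 16 = 4.48 m and 2√(Dt) = 2√(2.1 × 16) = 11.59 m.
Argument (x−vt)/(2√(Dt)) = (17 − 4.48)/11.59 = 1.080; ½·erfc(1.080) = 0.06334.
C = 15 × 0.06334 = 0.950 mg/L.

0.950 mg/L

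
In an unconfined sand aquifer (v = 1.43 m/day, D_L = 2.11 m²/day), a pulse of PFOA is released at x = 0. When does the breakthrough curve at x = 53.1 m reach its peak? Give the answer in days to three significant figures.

36.1 days

For the 1D instantaneous-source solution, setting ∂C/∂t = 0 at fixed x gives v²t² + 2Dt − x² = 0, so t = (√(D² + v²x²) − D)/v².
√(D² + v²x²) = √(2.11² + 1.43² × 53.1²) = 75.96; v² = 2.0449.
t = (75.96 − 2.11)/2.0449 = 36.1 days (vs. the pure-advection estimate x/v = 37.1 d).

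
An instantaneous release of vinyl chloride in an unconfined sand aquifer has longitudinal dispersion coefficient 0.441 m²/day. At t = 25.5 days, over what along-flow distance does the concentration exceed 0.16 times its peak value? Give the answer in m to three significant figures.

The plume is Gaussian with σ = √(2Dt) = √(2 × 0.441 × 25.5) = 4.742 m.
C/C_peak = exp(−Δx²/(2σ²)) = 0.16 ⇒ Δx = σ·√(−2 ln 0.16) = 4.742 × 1.914 = 9.076 m.
Width = 2Δx = 18.2 m.

18.2 m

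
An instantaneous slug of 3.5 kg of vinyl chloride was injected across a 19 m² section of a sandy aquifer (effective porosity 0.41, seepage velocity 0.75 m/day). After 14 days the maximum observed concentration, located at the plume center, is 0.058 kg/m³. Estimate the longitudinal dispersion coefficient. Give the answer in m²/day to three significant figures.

At the plume center C_max = M/(n_e·A·√(4πDt)), so D = M²/(4πt·(n_e·A·C_max)²).
n_e·A·C_max = 0.41 × 19 × 0.058 = 0.4518 kg/m.
D = 3.5²/(4π × 14 × 0.4518²) = 0.341 m²/day.

0.341 m²/day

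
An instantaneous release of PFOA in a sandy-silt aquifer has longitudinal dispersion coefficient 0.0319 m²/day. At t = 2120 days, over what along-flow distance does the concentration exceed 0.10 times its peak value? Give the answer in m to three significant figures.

The plume is Gaussian with σ = √(2Dt) = √(2 × 0.0319 × 2120) = 11.63 m.
C/C_peak = exp(−Δx²/(2σ²)) = 0.10 ⇒ Δx = σ·√(−2 ln 0.10) = 11.63 × 2.146 = 24.96 m.
Width = 2Δx = 49.9 m.

49.9 m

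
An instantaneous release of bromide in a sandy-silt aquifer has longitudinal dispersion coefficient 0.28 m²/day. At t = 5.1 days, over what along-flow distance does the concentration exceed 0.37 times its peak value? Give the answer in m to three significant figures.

4.77 m

The plume is Gaussian with σ = √(2Dt) = √(2 × 0.28 × 5.1) = 1.690 m.
C/C_peak = exp(−Δx²/(2σ²)) = 0.37 ⇒ Δx = σ·√(−2 ln 0.37) = 1.690 × 1.410 = 2.383 m.
Width = 2Δx = 4.77 m.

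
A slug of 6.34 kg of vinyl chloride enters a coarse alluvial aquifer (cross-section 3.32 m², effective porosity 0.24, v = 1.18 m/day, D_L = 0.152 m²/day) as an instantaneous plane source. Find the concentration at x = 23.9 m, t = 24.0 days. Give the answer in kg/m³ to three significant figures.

For an instantaneous plane source, C(x,t) = M/(n_e·A·√(4πDt)) · exp(−(x−vt)²/(4Dt)), with n_e·A the pore (flow) area.
Plume center vt = 1.18 × 24.0 = 28.32 m, so the well at 23.9 m is 4.42 m upgradient of the peak.
√(4πDt) = 6.771 m, giving peak height M/(n_e·A·√(4πDt)) = 6.34/(0.24 × 3.32 × 6.771) = 1.175 kg/m³.
(x−vt)²/(4Dt) = (-4.42)²/(4 × 0.152 × 24.0) = 1.339; exp(−1.339) = 0.2621.
C = 1.175 × 0.2621 = 0.308 kg/m³.

0.308 kg/m³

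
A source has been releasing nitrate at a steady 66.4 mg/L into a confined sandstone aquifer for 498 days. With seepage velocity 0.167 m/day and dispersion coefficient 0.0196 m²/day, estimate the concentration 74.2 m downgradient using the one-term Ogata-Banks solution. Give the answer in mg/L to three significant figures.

65.0 mg/L

For a continuous step input, C/C₀ ≈ ½·erfc((x−vt)/(2√(Dt))).
vt = 0.167 × 498 = 83.166 m and 2√(Dt) = 2√(0.0196 × 498) = 6.248 m.
Argument (x−vt)/(2√(Dt)) = (74.2 − 83.166)/6.248 = -1.435; ½·erfc(-1.435) = 0.9788.
C = 66.4 × 0.9788 = 65.0 mg/L.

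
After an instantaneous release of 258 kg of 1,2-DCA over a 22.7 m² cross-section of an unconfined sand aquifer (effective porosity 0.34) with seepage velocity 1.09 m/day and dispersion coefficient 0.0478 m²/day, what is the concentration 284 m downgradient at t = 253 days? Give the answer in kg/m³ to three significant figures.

0.669 kg/m³

For an instantaneous plane source, C(x,t) = M/(n_e·A·√(4πDt)) · exp(−(x−vt)²/(4Dt)), with n_e·A the pore (flow) area.
Plume center vt = 1.09 × 253 = 275.77 m, so the well at 284 m is 8.23 m downgradient of the peak.
√(4πDt) = 12.33 m, giving peak height M/(n_e·A·√(4πDt)) = 258/(0.34 × 22.7 × 12.33) = 2.711 kg/m³.
(x−vt)²/(4Dt) = (8.23)²/(4 × 0.0478 × 253) = 1.400; exp(−1.400) = 0.2466.
C = 2.711 × 0.2466 = 0.669 kg/m³.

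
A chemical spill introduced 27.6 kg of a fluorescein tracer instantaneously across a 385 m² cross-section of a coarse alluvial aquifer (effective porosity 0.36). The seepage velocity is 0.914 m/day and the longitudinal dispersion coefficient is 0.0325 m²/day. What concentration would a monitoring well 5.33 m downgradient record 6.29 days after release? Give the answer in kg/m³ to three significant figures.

0.100 kg/m³

For an instantaneous plane source, C(x,t) = M/(n_e·A·√(4πDt)) · exp(−(x−vt)²/(4Dt)), with n_e·A the pore (flow) area.
Plume center vt = 0.914 × 6.29 = 5.74906 m, so the well at 5.33 m is 0.41906 m upgradient of the peak.
√(4πDt) = 1.603 m, giving peak height M/(n_e·A·√(4πDt)) = 27.6/(0.36 × 385 × 1.603) = 0.1242 kg/m³.
(x−vt)²/(4Dt) = (-0.41906)²/(4 × 0.0325 × 6.29) = 0.2148; exp(−0.2148) = 0.8067.
C = 0.1242 × 0.8067 = 0.100 kg/m³.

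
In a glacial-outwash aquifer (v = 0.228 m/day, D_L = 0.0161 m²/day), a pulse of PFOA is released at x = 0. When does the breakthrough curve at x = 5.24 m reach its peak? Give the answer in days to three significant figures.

For the 1D instantaneous-source solution, setting ∂C/∂t = 0 at fixed x gives v²t² + 2Dt − x² = 0, so t = (√(D² + v²x²) − D)/v².
√(D² + v²x²) = √(0.0161² + 0.228² × 5.24²) = 1.195; v² = 0.051984.
t = (1.195 − 0.0161)/0.051984 = 22.7 days (vs. the pure-advection estimate x/v = 23.0 d).

22.7 days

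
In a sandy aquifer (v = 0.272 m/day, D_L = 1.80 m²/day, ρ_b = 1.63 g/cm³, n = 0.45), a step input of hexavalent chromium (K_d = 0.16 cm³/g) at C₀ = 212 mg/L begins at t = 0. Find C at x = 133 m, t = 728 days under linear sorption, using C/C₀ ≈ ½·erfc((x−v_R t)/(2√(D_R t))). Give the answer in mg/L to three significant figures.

90.2 mg/L

Retardation factor R = 1 + ρ_b·K_d/n = 1 + 1.63 × 0.16/0.45 = 1.580.
Sorption retards both mechanisms: v_R = v/R = 0.1722 m/day, D_R = D/R = 1.139 m²/day.
v_R·t = 0.1722 × 728 = 125.3616 m; 2√(D_R t) = 57.59 m; argument = (133 − 125.3616)/57.59 = 0.1326.
C = C₀ × ½·erfc(0.1326) = 212 × 0.4256 = 90.2 mg/L.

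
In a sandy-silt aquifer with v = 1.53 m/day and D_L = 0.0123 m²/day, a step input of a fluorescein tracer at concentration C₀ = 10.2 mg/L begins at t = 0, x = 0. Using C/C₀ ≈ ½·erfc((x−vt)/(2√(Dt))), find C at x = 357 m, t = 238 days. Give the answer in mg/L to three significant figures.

For a continuous step input, C/C₀ ≈ ½·erfc((x−vt)/(2√(Dt))).
vt = 1.53 × 238 = 364.14 m and 2√(Dt) = 2√(0.0123 × 238) = 3.422 m.
Argument (x−vt)/(2√(Dt)) = (357 − 364.14)/3.422 = -2.086; ½·erfc(-2.086) = 0.9984.
C = 10.2 × 0.9984 = 10.2 mg/L.

10.2 mg/L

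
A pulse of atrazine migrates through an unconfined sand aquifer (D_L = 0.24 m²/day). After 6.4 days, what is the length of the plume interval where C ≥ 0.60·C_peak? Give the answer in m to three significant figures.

The plume is Gaussian with σ = √(2Dt) = √(2 × 0.24 × 6.4) = 1.753 m.
C/C_peak = exp(−Δx²/(2σ²)) = 0.60 ⇒ Δx = σ·√(−2 ln 0.60) = 1.753 × 1.011 = 1.772 m.
Width = 2Δx = 3.54 m.

3.54 m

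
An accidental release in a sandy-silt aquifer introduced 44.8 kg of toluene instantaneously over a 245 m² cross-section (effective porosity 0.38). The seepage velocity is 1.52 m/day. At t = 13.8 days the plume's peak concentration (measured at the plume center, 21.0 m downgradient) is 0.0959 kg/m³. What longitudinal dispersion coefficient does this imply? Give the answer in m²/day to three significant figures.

0.145 m²/day

At the plume center C_max = M/(n_e·A·√(4πDt)), so D = M²/(4πt·(n_e·A·C_max)²).
n_e·A·C_max = 0.38 × 245 × 0.0959 = 8.928 kg/m.
D = 44.8²/(4π × 13.8 × 8.928²) = 0.145 m²/day.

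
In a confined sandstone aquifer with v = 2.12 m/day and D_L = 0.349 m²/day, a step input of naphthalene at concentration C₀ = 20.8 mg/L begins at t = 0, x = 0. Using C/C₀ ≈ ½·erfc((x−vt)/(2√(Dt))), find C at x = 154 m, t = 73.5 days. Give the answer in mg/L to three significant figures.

For a continuous step input, C/C₀ ≈ ½·erfc((x−vt)/(2√(Dt))).
vt = 2.12 × 73.5 = 155.82 m and 2√(Dt) = 2√(0.349 × 73.5) = 10.13 m.
Argument (x−vt)/(2√(Dt)) = (154 − 155.82)/10.13 = -0.1797; ½·erfc(-0.1797) = 0.6003.
C = 20.8 × 0.6003 = 12.5 mg/L.

12.5 mg/L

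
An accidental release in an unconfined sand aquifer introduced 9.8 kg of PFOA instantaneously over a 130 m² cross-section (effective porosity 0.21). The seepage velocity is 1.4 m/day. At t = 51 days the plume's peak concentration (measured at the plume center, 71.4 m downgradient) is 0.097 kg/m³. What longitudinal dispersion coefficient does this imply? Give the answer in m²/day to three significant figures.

At the plume center C_max = M/(n_e·A·√(4πDt)), so D = M²/(4πt·(n_e·A·C_max)²).
n_e·A·C_max = 0.21 × 130 × 0.097 = 2.648 kg/m.
D = 9.8²/(4π × 51 × 2.648²) = 0.0214 m²/day.

0.0214 m²/day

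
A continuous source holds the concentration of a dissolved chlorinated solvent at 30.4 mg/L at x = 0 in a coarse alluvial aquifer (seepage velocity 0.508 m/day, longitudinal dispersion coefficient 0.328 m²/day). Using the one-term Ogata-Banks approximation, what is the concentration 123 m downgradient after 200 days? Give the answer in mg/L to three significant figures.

0.938 mg/L

For a continuous step input, C/C₀ ≈ ½·erfc((x−vt)/(2√(Dt))).
vt = 0.508 × 200 = 101.6 m and 2√(Dt) = 2√(0.328 × 200) = 16.20 m.
Argument (x−vt)/(2√(Dt)) = (123 − 101.6)/16.20 = 1.321; ½·erfc(1.321) = 0.03087.
C = 30.4 × 0.03087 = 0.938 mg/L.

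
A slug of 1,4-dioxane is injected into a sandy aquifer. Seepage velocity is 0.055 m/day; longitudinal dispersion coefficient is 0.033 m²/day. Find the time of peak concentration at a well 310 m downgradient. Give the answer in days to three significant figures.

5630 days

For the 1D instantaneous-source solution, setting ∂C/∂t = 0 at fixed x gives v²t² + 2Dt − x² = 0, so t = (√(D² + v²x²) − D)/v².
√(D² + v²x²) = √(0.033² + 0.055² × 310²) = 17.05; v² = 0.003025.
t = (17.05 − 0.033)/0.003025 = 5630 days (vs. the pure-advection estimate x/v = 5640 d).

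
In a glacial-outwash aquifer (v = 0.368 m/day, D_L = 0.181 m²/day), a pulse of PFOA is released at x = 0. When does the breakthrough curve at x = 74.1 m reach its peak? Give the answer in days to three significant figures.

200 days

For the 1D instantaneous-source solution, setting ∂C/∂t = 0 at fixed x gives v²t² + 2Dt − x² = 0, so t = (√(D² + v²x²) − D)/v².
√(D² + v²x²) = √(0.181² + 0.368² × 74.1²) = 27.27; v² = 0.135424.
t = (27.27 − 0.181)/0.135424 = 200 days (vs. the pure-advection estimate x/v = 201 d).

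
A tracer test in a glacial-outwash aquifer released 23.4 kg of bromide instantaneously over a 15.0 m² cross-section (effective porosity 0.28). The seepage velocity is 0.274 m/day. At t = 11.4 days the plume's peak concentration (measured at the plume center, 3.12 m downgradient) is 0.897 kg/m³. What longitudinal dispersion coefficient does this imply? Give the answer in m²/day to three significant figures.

0.269 m²/day

At the plume center C_max = M/(n_e·A·√(4πDt)), so D = M²/(4πt·(n_e·A·C_max)²).
n_e·A·C_max = 0.28 × 15.0 × 0.897 = 3.767 kg/m.
D = 23.4²/(4π × 11.4 × 3.767²) = 0.269 m²/day.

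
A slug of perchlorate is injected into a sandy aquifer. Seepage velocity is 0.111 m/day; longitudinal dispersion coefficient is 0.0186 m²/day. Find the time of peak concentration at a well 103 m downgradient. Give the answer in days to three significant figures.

926 days

For the 1D instantaneous-source solution, setting ∂C/∂t = 0 at fixed x gives v²t² + 2Dt − x² = 0, so t = (√(D² + v²x²) − D)/v².
√(D² + v²x²) = √(0.0186² + 0.111² × 103²) = 11.43; v² = 0.012321.
t = (11.43 − 0.0186)/0.012321 = 926 days (vs. the pure-advection estimate x/v = 928 d).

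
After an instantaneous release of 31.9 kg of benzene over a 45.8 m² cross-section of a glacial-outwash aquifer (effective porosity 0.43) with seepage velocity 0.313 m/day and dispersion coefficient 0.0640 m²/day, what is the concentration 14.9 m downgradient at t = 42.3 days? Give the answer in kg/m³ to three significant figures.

0.215 kg/m³

For an instantaneous plane source, C(x,t) = M/(n_e·A·√(4πDt)) · exp(−(x−vt)²/(4Dt)), with n_e·A the pore (flow) area.
Plume center vt = 0.313 × 42.3 = 13.2399 m, so the well at 14.9 m is 1.6601 m downgradient of the peak.
√(4πDt) = 5.833 m, giving peak height M/(n_e·A·√(4πDt)) = 31.9/(0.43 × 45.8 × 5.833) = 0.2777 kg/m³.
(x−vt)²/(4Dt) = (1.6601)²/(4 × 0.0640 × 42.3) = 0.2545; exp(−0.2545) = 0.7753.
C = 0.2777 × 0.7753 = 0.215 kg/m³.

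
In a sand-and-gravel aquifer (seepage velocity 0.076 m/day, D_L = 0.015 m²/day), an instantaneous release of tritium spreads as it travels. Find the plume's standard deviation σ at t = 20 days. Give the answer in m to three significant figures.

Dispersive spreading gives a Gaussian with σ² = 2Dt; advection only shifts the center.
σ = √(2 × 0.015 × 20) = 0.775 m.

0.775 m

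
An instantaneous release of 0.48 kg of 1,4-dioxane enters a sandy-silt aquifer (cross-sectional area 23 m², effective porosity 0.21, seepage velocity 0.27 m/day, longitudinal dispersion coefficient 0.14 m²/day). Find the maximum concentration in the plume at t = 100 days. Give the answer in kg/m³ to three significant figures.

The peak of an instantaneous 1D plume sits at x = vt; there the Gaussian factor is 1 and C_max = M/(n_e·A·√(4πDt)), where n_e·A is the pore area the mass is dissolved in.
√(4πDt) = √(4π × 0.14 × 100) = 13.26 m, so C_max = 0.48/(0.21 × 23 × 13.26) = 0.00749 kg/m³.

0.00749 kg/m³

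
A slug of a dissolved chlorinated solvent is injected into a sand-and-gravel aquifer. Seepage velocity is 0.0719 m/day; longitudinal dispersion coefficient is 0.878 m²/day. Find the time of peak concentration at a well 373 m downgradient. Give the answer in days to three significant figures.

5020 days

For the 1D instantaneous-source solution, setting ∂C/∂t = 0 at fixed x gives v²t² + 2Dt − x² = 0, so t = (√(D² + v²x²) − D)/v².
√(D² + v²x²) = √(0.878² + 0.0719² × 373²) = 26.83; v² = 0.00516961.
t = (26.83 − 0.878)/0.00516961 = 5020 days (vs. the pure-advection estimate x/v = 5190 d).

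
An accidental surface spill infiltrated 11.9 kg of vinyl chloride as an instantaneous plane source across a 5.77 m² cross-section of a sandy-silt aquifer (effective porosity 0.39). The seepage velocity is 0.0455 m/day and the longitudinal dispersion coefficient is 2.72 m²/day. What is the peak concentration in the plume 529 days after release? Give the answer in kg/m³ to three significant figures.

0.0393 kg/m³

The peak of an instantaneous 1D plume sits at x = vt; there the Gaussian factor is 1 and C_max = M/(n_e·A·√(4πDt)), where n_e·A is the pore area the mass is dissolved in.
√(4πDt) = √(4π × 2.72 × 529) = 134.5 m, so C_max = 11.9/(0.39 × 5.77 × 134.5) = 0.0393 kg/m³.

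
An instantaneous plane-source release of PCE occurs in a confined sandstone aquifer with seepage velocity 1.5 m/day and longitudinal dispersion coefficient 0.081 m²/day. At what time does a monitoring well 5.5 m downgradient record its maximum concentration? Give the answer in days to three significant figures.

For the 1D instantaneous-source solution, setting ∂C/∂t = 0 at fixed x gives v²t² + 2Dt − x² = 0, so t = (√(D² + v²x²) − D)/v².
√(D² + v²x²) = √(0.081² + 1.5² × 5.5²) = 8.250; v² = 2.25.
t = (8.250 − 0.081)/2.25 = 3.63 days (vs. the pure-advection estimate x/v = 3.67 d).

3.63 days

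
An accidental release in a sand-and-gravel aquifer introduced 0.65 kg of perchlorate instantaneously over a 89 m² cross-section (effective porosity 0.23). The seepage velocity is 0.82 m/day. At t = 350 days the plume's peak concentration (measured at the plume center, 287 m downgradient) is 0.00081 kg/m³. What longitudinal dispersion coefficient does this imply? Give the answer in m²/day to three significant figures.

0.349 m²/day

At the plume center C_max = M/(n_e·A·√(4πDt)), so D = M²/(4πt·(n_e·A·C_max)²).
n_e·A·C_max = 0.23 × 89 × 0.00081 = 0.01658 kg/m.
D = 0.65²/(4π × 350 × 0.01658²) = 0.349 m²/day.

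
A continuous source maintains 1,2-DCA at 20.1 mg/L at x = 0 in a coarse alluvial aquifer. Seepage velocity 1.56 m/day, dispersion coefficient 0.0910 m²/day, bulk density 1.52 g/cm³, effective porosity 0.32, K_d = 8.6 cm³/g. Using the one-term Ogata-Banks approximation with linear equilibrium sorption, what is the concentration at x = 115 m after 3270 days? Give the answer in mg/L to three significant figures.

19.4 mg/L

Retardation factor R = 1 + ρ_b·K_d/n = 1 + 1.52 × 8.6/0.32 = 41.85.
Sorption retards both mechanisms: v_R = v/R = 0.03728 m/day, D_R = D/R = 0.002174 m²/day.
v_R·t = 0.03728 × 3270 = 121.9056 m; 2√(D_R t) = 5.333 m; argument = (115 − 121.9056)/5.333 = -1.295.
C = C₀ × ½·erfc(-1.295) = 20.1 × 0.9665 = 19.4 mg/L.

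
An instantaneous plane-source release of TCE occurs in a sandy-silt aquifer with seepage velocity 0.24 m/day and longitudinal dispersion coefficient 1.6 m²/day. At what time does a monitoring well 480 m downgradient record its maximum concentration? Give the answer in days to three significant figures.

For the 1D instantaneous-source solution, setting ∂C/∂t = 0 at fixed x gives v²t² + 2Dt − x² = 0, so t = (√(D² + v²x²) − D)/v².
√(D² + v²x²) = √(1.6² + 0.24² × 480²) = 115.2; v² = 0.0576.
t = (115.2 − 1.6)/0.0576 = 1970 days (vs. the pure-advection estimate x/v = 2000 d).

1970 days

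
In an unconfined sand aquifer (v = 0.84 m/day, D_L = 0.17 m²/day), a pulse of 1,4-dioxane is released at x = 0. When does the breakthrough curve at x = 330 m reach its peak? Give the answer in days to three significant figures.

393 days

For the 1D instantaneous-source solution, setting ∂C/∂t = 0 at fixed x gives v²t² + 2Dt − x² = 0, so t = (√(D² + v²x²) − D)/v².
√(D² + v²x²) = √(0.17² + 0.84² × 330²) = 277.2; v² = 0.7056.
t = (277.2 − 0.17)/0.7056 = 393 days (vs. the pure-advection estimate x/v = 393 d).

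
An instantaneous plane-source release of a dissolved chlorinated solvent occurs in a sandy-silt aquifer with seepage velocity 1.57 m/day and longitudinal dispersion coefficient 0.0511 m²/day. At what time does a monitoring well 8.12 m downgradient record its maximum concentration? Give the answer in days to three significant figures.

For the 1D instantaneous-source solution, setting ∂C/∂t = 0 at fixed x gives v²t² + 2Dt − x² = 0, so t = (√(D² + v²x²) − D)/v².
√(D² + v²x²) = √(0.0511² + 1.57² × 8.12²) = 12.75; v² = 2.4649.
t = (12.75 − 0.0511)/2.4649 = 5.15 days (vs. the pure-advection estimate x/v = 5.17 d).

5.15 days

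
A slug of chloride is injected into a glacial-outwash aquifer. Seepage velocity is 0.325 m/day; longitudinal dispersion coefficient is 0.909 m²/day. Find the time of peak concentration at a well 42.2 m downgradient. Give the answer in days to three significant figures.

122 days

For the 1D instantaneous-source solution, setting ∂C/∂t = 0 at fixed x gives v²t² + 2Dt − x² = 0, so t = (√(D² + v²x²) − D)/v².
√(D² + v²x²) = √(0.909² + 0.325² × 42.2²) = 13.75; v² = 0.105625.
t = (13.75 − 0.909)/0.105625 = 122 days (vs. the pure-advection estimate x/v = 130 d).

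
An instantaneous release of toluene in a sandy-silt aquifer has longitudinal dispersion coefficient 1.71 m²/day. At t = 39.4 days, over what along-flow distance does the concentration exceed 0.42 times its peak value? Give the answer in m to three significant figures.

The plume is Gaussian with σ = √(2Dt) = √(2 × 1.71 × 39.4) = 11.61 m.
C/C_peak = exp(−Δx²/(2σ²)) = 0.42 ⇒ Δx = σ·√(−2 ln 0.42) = 11.61 × 1.317 = 15.29 m.
Width = 2Δx = 30.6 m.

30.6 m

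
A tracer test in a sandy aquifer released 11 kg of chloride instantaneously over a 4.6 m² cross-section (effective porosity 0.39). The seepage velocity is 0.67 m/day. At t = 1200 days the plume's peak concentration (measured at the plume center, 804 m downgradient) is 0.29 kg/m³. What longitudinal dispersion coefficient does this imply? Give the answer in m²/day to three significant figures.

At the plume center C_max = M/(n_e·A·√(4πDt)), so D = M²/(4πt·(n_e·A·C_max)²).
n_e·A·C_max = 0.39 × 4.6 × 0.29 = 0.5203 kg/m.
D = 11²/(4π × 1200 × 0.5203²) = 0.0296 m²/day.

0.0296 m²/day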